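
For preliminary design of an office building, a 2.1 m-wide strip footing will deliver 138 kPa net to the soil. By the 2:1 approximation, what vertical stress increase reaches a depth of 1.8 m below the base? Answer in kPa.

By the 2:1 method the load spreads at 1 horizontal : 2 vertical, so at depth z the loaded area has grown by z in each plan dimension:
Δσ = qB/(B+z) = 138×2.1/(2.1+1.8) = 74.308 kPa

Δσ_z ≈ 74.3 kPa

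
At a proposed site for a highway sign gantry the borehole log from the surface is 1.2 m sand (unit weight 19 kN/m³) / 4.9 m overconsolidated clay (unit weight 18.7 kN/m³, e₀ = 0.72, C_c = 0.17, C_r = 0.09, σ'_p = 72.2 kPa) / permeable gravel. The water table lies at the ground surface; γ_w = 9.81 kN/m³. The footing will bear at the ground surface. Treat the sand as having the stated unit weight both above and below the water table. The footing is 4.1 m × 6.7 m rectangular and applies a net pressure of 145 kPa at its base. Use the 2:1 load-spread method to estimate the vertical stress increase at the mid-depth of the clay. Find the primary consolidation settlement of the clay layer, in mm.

S_c ≈ 116 mm

Mid-depth of clay below the ground surface: z = 1.2 + 4.9/2 = 3.65 m.
Total vertical stress at mid-clay: σ_v = 19×1.2 + 18.7×2.45 = 68.615 kPa.
Pore pressure: u = 9.81×(3.65 − 0) = 35.806 kPa.
Initial effective stress: σ'_0 = σ_v − u = 68.615 − 35.806 = 32.809 kPa.
Stress increase at mid-clay by the 2:1 spreading method:
Δσ = qBL/((B+z)(L+z)) = 145×4.1×6.7/((4.1+3.65)(6.7+3.65)) = 49.657 kPa
Final effective stress: σ'_f = 32.809 + 49.657 = 82.466 kPa.
σ'_f = 82.466 > σ'_p = 72.2 kPa, so the stress path crosses the preconsolidation pressure — recompression up to σ'_p, then virgin compression beyond:
S_c = H/(1+e₀)·[C_r·log₁₀(σ'_p/σ'_0) + C_c·log₁₀(σ'_f/σ'_p)]
    = 4.9/1.72 × [0.09×log₁₀(72.2/32.809) + 0.17×log₁₀(82.466/72.2)]
    = 2.8488 × [0.030829 + 0.0098154] = 0.1158 m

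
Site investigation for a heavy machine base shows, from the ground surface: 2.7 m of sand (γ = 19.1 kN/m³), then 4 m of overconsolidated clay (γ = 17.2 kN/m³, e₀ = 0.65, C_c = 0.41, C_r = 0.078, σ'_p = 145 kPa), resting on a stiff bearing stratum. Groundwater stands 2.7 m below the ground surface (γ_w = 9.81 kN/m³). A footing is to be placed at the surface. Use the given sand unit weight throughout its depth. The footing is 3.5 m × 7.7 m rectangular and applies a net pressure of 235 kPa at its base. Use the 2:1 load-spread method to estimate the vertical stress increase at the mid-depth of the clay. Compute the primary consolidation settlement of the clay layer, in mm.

S_c ≈ 54.4 mm

Mid-depth of clay below the ground surface: z = 2.7 + 4/2 = 4.7 m.
Total vertical stress at mid-clay: σ_v = 19.1×2.7 + 17.2×2 = 85.97 kPa.
Pore pressure: u = 9.81×(4.7 − 2.7) = 19.62 kPa.
Initial effective stress: σ'_0 = σ_v − u = 85.97 − 19.62 = 66.35 kPa.
Stress increase at mid-clay by the 2:1 spreading method:
Δσ = qBL/((B+z)(L+z)) = 235×3.5×7.7/((3.5+4.7)(7.7+4.7)) = 62.286 kPa
Final effective stress: σ'_f = 66.35 + 62.286 = 128.64 kPa.
σ'_f = 128.64 ≤ σ'_p = 145 kPa, so the clay remains overconsolidated and only the recompression index applies:
S_c = C_r·H/(1+e₀)·log₁₀(σ'_f/σ'_0) = 0.078×4/1.65×log₁₀(128.64/66.35)
    = 0.18909 × 0.28754 = 0.05437 m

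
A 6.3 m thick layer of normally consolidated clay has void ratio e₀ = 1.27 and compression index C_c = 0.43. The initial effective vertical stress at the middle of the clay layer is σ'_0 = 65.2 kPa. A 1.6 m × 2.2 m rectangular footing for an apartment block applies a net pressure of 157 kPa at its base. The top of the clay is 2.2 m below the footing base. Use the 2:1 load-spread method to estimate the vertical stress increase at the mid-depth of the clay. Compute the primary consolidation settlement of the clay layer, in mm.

S_c ≈ 77.6 mm

Mid-depth of clay below the footing base: z = 2.2 + 6.3/2 = 5.35 m.
Stress increase at mid-clay by the 2:1 spreading method:
Δσ = qBL/((B+z)(L+z)) = 157×1.6×2.2/((1.6+5.35)(2.2+5.35)) = 10.532 kPa
Final effective stress: σ'_f = σ'_0 + Δσ = 65.2 + 10.532 = 75.732 kPa.
Normally consolidated clay, so the full stress increment lies on the virgin compression line:
S_c = C_c·H/(1+e₀)·log₁₀(σ'_f/σ'_0) = 0.43×6.3/(1+1.27)×log₁₀(75.732/65.2)
    = 1.1934 × 0.065032 = 0.07761 m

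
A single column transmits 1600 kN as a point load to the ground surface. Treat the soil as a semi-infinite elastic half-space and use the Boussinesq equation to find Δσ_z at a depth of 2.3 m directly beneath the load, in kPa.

Δσ_z ≈ 144 kPa

Boussinesq vertical stress below a point load on an elastic half-space:
Δσ_z = 3P/(2πz²) · [1 + (r/z)²]^(−5/2)
r/z = 0/2.3 = 0; [1+(r/z)²]^(−5/2) = 1.
Δσ_z = 3×1600/(2π×2.3²) × 1 = 144.41 × 1 = 144.4 kPa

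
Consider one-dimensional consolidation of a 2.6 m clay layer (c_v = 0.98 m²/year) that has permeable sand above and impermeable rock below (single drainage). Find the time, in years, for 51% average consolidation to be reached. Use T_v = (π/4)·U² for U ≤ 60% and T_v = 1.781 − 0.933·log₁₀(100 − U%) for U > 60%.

Drainage path length: H_d = H = 2.6 m (single drainage).
U ≤ 60%: T_v = (π/4)·U² = (π/4)×0.51² = 0.20428.
t = T_v·H_d²/c_v = 0.20428×2.6²/0.98 = 1.409 years.

t ≈ 1.41 years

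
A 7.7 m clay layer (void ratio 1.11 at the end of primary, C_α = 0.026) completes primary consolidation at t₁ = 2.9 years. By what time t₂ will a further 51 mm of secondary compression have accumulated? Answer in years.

S_s = C_α·H/(1+e_p)·log₁₀(t₂/t₁) ⇒ log₁₀(t₂/t₁) = S_s·(1+e_p)/(C_α·H).
log₁₀(t₂/t₁) = 0.051 × (1+1.11) / (0.026×7.7) = 0.5375
t₂ = t₁ × 10^0.5375 = 2.9 × 3.448 = 9.998 years

t₂ ≈ 10 years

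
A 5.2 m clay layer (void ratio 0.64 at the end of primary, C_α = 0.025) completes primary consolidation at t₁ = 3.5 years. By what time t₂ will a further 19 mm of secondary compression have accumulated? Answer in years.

S_s = C_α·H/(1+e_p)·log₁₀(t₂/t₁) ⇒ log₁₀(t₂/t₁) = S_s·(1+e_p)/(C_α·H).
log₁₀(t₂/t₁) = 0.019 × (1+0.64) / (0.025×5.2) = 0.2397
t₂ = t₁ × 10^0.2397 = 3.5 × 1.737 = 6.078 years

t₂ ≈ 6.08 years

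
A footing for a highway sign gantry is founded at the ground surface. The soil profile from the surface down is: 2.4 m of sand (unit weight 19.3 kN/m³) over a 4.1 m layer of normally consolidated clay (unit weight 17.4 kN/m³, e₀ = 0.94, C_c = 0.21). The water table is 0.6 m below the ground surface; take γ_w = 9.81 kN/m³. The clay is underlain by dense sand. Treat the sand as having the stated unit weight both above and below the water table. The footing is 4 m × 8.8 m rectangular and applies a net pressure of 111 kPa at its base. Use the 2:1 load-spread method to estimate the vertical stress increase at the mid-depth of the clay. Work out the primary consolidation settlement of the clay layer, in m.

Mid-depth of clay below the ground surface: z = 2.4 + 4.1/2 = 4.45 m.
Total vertical stress at mid-clay: σ_v = 19.3×2.4 + 17.4×2.05 = 81.99 kPa.
Pore pressure: u = 9.81×(4.45 − 0.6) = 37.769 kPa.
Initial effective stress: σ'_0 = σ_v − u = 81.99 − 37.769 = 44.221 kPa.
Stress increase at mid-clay by the 2:1 spreading method:
Δσ = qBL/((B+z)(L+z)) = 111×4×8.8/((4+4.45)(8.8+4.45)) = 34.897 kPa
Final effective stress: σ'_f = σ'_0 + Δσ = 44.221 + 34.897 = 79.118 kPa.
Normally consolidated clay, so the full stress increment lies on the virgin compression line:
S_c = C_c·H/(1+e₀)·log₁₀(σ'_f/σ'_0) = 0.21×4.1/(1+0.94)×log₁₀(79.118/44.221)
    = 0.44381 × 0.25265 = 0.1121 m

S_c ≈ 0.112 m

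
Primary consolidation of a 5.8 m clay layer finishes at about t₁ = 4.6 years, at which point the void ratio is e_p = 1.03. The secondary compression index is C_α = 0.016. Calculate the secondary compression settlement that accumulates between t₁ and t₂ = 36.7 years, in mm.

S_s ≈ 41.2 mm

Secondary compression: S_s = C_α·H/(1+e_p)·log₁₀(t₂/t₁)
S_s = 0.016×5.8/(1+1.03)×log₁₀(36.7/4.6)
    = 0.04571 × 0.9019 = 0.04123 m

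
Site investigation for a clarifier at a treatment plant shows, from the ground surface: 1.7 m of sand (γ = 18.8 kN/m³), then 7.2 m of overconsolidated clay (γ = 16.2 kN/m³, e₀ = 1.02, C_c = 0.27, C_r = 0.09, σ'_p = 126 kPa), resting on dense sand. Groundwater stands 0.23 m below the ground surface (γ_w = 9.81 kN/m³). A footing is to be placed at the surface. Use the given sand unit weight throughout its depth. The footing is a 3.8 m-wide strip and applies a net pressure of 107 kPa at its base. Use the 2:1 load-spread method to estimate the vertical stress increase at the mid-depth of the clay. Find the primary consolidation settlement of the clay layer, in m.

S_c ≈ 0.104 m

Mid-depth of clay below the ground surface: z = 1.7 + 7.2/2 = 5.3 m.
Total vertical stress at mid-clay: σ_v = 18.8×1.7 + 16.2×3.6 = 90.28 kPa.
Pore pressure: u = 9.81×(5.3 − 0.23) = 49.737 kPa.
Initial effective stress: σ'_0 = σ_v − u = 90.28 − 49.737 = 40.543 kPa.
Stress increase at mid-clay by the 2:1 spreading method:
Δσ = qB/(B+z) = 107×3.8/(3.8+5.3) = 44.681 kPa
Final effective stress: σ'_f = 40.543 + 44.681 = 85.224 kPa.
σ'_f = 85.224 ≤ σ'_p = 126 kPa, so the clay remains overconsolidated and only the recompression index applies:
S_c = C_r·H/(1+e₀)·log₁₀(σ'_f/σ'_0) = 0.09×7.2/2.02×log₁₀(85.224/40.543)
    = 0.3208 × 0.32265 = 0.1035 m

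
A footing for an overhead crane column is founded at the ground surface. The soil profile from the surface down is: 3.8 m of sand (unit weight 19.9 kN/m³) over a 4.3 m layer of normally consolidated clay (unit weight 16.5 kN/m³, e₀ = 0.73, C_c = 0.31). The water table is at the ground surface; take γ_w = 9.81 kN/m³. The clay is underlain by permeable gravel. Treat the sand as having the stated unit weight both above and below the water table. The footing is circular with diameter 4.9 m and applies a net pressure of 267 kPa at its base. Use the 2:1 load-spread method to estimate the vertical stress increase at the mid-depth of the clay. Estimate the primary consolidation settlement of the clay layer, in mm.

Mid-depth of clay below the ground surface: z = 3.8 + 4.3/2 = 5.95 m.
Total vertical stress at mid-clay: σ_v = 19.9×3.8 + 16.5×2.15 = 111.09 kPa.
Pore pressure: u = 9.81×(5.95 − 0) = 58.37 kPa.
Initial effective stress: σ'_0 = σ_v − u = 111.09 − 58.37 = 52.72 kPa.
Stress increase at mid-clay by the 2:1 spreading method:
Δσ ≈ qD²/(D+z)² = 267×4.9²/(4.9+5.95)² = 54.456 kPa
Final effective stress: σ'_f = σ'_0 + Δσ = 52.72 + 54.456 = 107.18 kPa.
Normally consolidated clay, so the full stress increment lies on the virgin compression line:
S_c = C_c·H/(1+e₀)·log₁₀(σ'_f/σ'_0) = 0.31×4.3/(1+0.73)×log₁₀(107.18/52.72)
    = 0.77052 × 0.30814 = 0.2374 m

S_c ≈ 237 mm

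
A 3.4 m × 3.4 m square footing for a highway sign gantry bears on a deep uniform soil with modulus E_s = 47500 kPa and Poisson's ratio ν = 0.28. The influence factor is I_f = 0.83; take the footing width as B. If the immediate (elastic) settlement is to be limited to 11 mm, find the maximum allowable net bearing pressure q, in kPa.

q ≈ 201 kPa

S_e = q·B·(1−ν²)/E_s · I_f  ⇒  q = S_e·E_s / (B·(1−ν²)·I_f).
q = 0.011 × 47500 / (3.4 × 0.9216 × 0.83) = 200.9 kPa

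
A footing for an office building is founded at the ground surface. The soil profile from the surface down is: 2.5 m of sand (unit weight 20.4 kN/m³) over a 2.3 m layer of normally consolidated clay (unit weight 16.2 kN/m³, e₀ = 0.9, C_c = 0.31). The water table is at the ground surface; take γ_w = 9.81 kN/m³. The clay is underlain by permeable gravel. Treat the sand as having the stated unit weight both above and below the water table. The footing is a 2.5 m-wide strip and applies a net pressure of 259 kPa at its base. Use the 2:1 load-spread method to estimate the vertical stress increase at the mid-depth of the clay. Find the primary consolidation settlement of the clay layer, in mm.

S_c ≈ 230 mm

Mid-depth of clay below the ground surface: z = 2.5 + 2.3/2 = 3.65 m.
Total vertical stress at mid-clay: σ_v = 20.4×2.5 + 16.2×1.15 = 69.63 kPa.
Pore pressure: u = 9.81×(3.65 − 0) = 35.806 kPa.
Initial effective stress: σ'_0 = σ_v − u = 69.63 − 35.806 = 33.824 kPa.
Stress increase at mid-clay by the 2:1 spreading method:
Δσ = qB/(B+z) = 259×2.5/(2.5+3.65) = 105.28 kPa
Final effective stress: σ'_f = σ'_0 + Δσ = 33.824 + 105.28 = 139.1 kPa.
Normally consolidated clay, so the full stress increment lies on the virgin compression line:
S_c = C_c·H/(1+e₀)·log₁₀(σ'_f/σ'_0) = 0.31×2.3/(1+0.9)×log₁₀(139.1/33.824)
    = 0.37526 × 0.6141 = 0.2304 m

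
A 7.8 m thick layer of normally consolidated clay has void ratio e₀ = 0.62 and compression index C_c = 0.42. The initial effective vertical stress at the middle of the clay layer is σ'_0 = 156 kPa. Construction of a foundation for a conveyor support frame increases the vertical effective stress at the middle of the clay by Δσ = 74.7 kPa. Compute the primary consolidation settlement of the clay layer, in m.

S_c ≈ 0.344 m

Final effective stress: σ'_f = σ'_0 + Δσ = 156 + 74.7 = 230.7 kPa.
Normally consolidated clay, so the full stress increment lies on the virgin compression line:
S_c = C_c·H/(1+e₀)·log₁₀(σ'_f/σ'_0) = 0.42×7.8/(1+0.62)×log₁₀(230.7/156)
    = 2.0222 × 0.16992 = 0.3436 m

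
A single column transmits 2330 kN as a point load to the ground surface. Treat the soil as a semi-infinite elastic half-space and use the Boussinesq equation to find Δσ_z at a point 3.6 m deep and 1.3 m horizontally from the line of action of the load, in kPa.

Δσ_z ≈ 63.2 kPa

Boussinesq vertical stress below a point load on an elastic half-space:
Δσ_z = 3P/(2πz²) · [1 + (r/z)²]^(−5/2)
r/z = 1.3/3.6 = 0.36111; [1+(r/z)²]^(−5/2) = 0.73607.
Δσ_z = 3×2330/(2π×3.6²) × 0.73607 = 85.841 × 0.73607 = 63.18 kPa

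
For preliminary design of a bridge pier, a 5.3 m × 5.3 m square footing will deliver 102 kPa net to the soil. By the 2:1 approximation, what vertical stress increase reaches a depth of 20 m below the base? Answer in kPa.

Δσ_z ≈ 4.48 kPa

By the 2:1 method the load spreads at 1 horizontal : 2 vertical, so at depth z the loaded area has grown by z in each plan dimension:
Δσ = qBL/((B+z)(L+z)) = 102×5.3×5.3/((5.3+20)(5.3+20)) = 4.4762 kPa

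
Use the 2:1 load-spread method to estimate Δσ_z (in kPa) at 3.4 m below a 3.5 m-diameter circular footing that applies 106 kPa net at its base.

By the 2:1 method the load spreads at 1 horizontal : 2 vertical, so at depth z the loaded area has grown by z in each plan dimension:
Δσ ≈ qD²/(D+z)² = 106×3.5²/(3.5+3.4)² = 27.274 kPa

Δσ_z ≈ 27.3 kPa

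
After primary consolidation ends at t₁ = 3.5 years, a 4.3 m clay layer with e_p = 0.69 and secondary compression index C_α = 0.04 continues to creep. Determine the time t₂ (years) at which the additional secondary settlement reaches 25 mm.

t₂ ≈ 6.16 years

S_s = C_α·H/(1+e_p)·log₁₀(t₂/t₁) ⇒ log₁₀(t₂/t₁) = S_s·(1+e_p)/(C_α·H).
log₁₀(t₂/t₁) = 0.025 × (1+0.69) / (0.04×4.3) = 0.2456
t₂ = t₁ × 10^0.2456 = 3.5 × 1.761 = 6.162 years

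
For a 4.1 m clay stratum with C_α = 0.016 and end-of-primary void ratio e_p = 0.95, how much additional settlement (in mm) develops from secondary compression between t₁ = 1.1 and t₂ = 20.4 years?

S_s ≈ 42.7 mm

Secondary compression: S_s = C_α·H/(1+e_p)·log₁₀(t₂/t₁)
S_s = 0.016×4.1/(1+0.95)×log₁₀(20.4/1.1)
    = 0.03364 × 1.268 = 0.04266 m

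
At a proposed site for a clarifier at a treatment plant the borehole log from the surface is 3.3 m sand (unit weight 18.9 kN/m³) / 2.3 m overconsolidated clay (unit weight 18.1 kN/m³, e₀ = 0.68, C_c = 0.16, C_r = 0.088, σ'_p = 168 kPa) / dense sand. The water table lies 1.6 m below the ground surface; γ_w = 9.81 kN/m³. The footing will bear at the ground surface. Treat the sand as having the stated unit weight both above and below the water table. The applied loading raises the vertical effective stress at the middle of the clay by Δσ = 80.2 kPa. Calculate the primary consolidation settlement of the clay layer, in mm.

S_c ≈ 46.9 mm

Mid-depth of clay below the ground surface: z = 3.3 + 2.3/2 = 4.45 m.
Total vertical stress at mid-clay: σ_v = 18.9×3.3 + 18.1×1.15 = 83.185 kPa.
Pore pressure: u = 9.81×(4.45 − 1.6) = 27.959 kPa.
Initial effective stress: σ'_0 = σ_v − u = 83.185 − 27.959 = 55.226 kPa.
Final effective stress: σ'_f = 55.226 + 80.2 = 135.43 kPa.
σ'_f = 135.43 ≤ σ'_p = 168 kPa, so the clay remains overconsolidated and only the recompression index applies:
S_c = C_r·H/(1+e₀)·log₁₀(σ'_f/σ'_0) = 0.088×2.3/1.68×log₁₀(135.43/55.226)
    = 0.12047 × 0.38957 = 0.04693 m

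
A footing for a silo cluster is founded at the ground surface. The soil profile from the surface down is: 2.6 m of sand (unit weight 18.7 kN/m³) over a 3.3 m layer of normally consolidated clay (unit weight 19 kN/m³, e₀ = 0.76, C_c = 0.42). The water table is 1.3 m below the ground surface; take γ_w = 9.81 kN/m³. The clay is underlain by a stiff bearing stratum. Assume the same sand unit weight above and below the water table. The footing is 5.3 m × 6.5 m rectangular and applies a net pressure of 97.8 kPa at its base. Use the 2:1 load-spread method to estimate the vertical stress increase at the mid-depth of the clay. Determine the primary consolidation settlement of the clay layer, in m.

S_c ≈ 0.17 m

Mid-depth of clay below the ground surface: z = 2.6 + 3.3/2 = 4.25 m.
Total vertical stress at mid-clay: σ_v = 18.7×2.6 + 19×1.65 = 79.97 kPa.
Pore pressure: u = 9.81×(4.25 − 1.3) = 28.94 kPa.
Initial effective stress: σ'_0 = σ_v − u = 79.97 − 28.94 = 51.03 kPa.
Stress increase at mid-clay by the 2:1 spreading method:
Δσ = qBL/((B+z)(L+z)) = 97.8×5.3×6.5/((5.3+4.25)(6.5+4.25)) = 32.818 kPa
Final effective stress: σ'_f = σ'_0 + Δσ = 51.03 + 32.818 = 83.848 kPa.
Normally consolidated clay, so the full stress increment lies on the virgin compression line:
S_c = C_c·H/(1+e₀)·log₁₀(σ'_f/σ'_0) = 0.42×3.3/(1+0.76)×log₁₀(83.848/51.03)
    = 0.7875 × 0.21567 = 0.1698 m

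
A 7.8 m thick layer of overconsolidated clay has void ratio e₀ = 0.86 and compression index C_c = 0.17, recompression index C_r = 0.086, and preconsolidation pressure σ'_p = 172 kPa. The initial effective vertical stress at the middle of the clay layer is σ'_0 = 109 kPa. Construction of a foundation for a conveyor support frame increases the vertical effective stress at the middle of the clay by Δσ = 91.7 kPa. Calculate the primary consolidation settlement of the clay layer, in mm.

Final effective stress: σ'_f = 109 + 91.7 = 200.7 kPa.
σ'_f = 200.7 > σ'_p = 172 kPa, so the stress path crosses the preconsolidation pressure — recompression up to σ'_p, then virgin compression beyond:
S_c = H/(1+e₀)·[C_r·log₁₀(σ'_p/σ'_0) + C_c·log₁₀(σ'_f/σ'_p)]
    = 7.8/1.86 × [0.086×log₁₀(172/109) + 0.17×log₁₀(200.7/172)]
    = 4.1935 × [0.017037 + 0.011393] = 0.1192 m

S_c ≈ 119 mm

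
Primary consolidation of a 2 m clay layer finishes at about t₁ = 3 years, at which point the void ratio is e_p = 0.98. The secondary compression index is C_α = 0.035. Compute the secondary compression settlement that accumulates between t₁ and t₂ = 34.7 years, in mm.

Secondary compression: S_s = C_α·H/(1+e_p)·log₁₀(t₂/t₁)
S_s = 0.035×2/(1+0.98)×log₁₀(34.7/3)
    = 0.03535 × 1.063 = 0.03759 m

S_s ≈ 37.6 mm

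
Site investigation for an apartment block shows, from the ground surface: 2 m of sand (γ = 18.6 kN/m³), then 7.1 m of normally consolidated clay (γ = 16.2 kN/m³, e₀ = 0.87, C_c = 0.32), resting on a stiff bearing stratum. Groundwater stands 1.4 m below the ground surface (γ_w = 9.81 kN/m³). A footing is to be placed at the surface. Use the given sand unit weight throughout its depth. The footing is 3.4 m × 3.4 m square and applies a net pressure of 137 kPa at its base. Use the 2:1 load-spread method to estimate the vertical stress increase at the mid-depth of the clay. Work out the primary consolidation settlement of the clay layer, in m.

S_c ≈ 0.165 m

Mid-depth of clay below the ground surface: z = 2 + 7.1/2 = 5.55 m.
Total vertical stress at mid-clay: σ_v = 18.6×2 + 16.2×3.55 = 94.71 kPa.
Pore pressure: u = 9.81×(5.55 − 1.4) = 40.712 kPa.
Initial effective stress: σ'_0 = σ_v − u = 94.71 − 40.712 = 53.998 kPa.
Stress increase at mid-clay by the 2:1 spreading method:
Δσ = qBL/((B+z)(L+z)) = 137×3.4×3.4/((3.4+5.55)(3.4+5.55)) = 19.771 kPa
Final effective stress: σ'_f = σ'_0 + Δσ = 53.998 + 19.771 = 73.769 kPa.
Normally consolidated clay, so the full stress increment lies on the virgin compression line:
S_c = C_c·H/(1+e₀)·log₁₀(σ'_f/σ'_0) = 0.32×7.1/(1+0.87)×log₁₀(73.769/53.998)
    = 1.215 × 0.1355 = 0.1646 m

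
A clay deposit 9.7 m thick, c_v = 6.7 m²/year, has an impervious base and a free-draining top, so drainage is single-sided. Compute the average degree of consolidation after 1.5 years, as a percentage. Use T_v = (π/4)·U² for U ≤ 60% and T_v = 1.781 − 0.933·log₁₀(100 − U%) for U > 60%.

U ≈ 36.9 %

Drainage path length: H_d = H = 9.7 m (single drainage).
T_v = c_v·t/H_d² = 6.7×1.5/9.7² = 0.10681.
T_v = 0.10681 corresponds to the U ≤ 60% branch:
U = √(4T_v/π) = 0.3688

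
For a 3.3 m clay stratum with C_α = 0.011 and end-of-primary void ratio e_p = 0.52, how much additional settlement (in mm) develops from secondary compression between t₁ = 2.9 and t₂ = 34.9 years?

Secondary compression: S_s = C_α·H/(1+e_p)·log₁₀(t₂/t₁)
S_s = 0.011×3.3/(1+0.52)×log₁₀(34.9/2.9)
    = 0.02388 × 1.08 = 0.0258 m

S_s ≈ 25.8 mm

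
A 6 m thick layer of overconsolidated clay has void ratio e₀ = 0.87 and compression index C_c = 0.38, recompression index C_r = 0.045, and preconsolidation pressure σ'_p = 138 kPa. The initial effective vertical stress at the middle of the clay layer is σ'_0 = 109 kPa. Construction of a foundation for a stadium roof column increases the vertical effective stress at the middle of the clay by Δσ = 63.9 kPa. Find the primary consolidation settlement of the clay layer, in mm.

S_c ≈ 134 mm

Final effective stress: σ'_f = 109 + 63.9 = 172.9 kPa.
σ'_f = 172.9 > σ'_p = 138 kPa, so the stress path crosses the preconsolidation pressure — recompression up to σ'_p, then virgin compression beyond:
S_c = H/(1+e₀)·[C_r·log₁₀(σ'_p/σ'_0) + C_c·log₁₀(σ'_f/σ'_p)]
    = 6/1.87 × [0.045×log₁₀(138/109) + 0.38×log₁₀(172.9/138)]
    = 3.2086 × [0.0046104 + 0.037208] = 0.1342 m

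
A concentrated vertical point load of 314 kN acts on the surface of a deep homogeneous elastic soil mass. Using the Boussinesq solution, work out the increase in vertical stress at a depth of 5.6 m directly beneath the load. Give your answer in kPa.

Δσ_z ≈ 4.78 kPa

Boussinesq vertical stress below a point load on an elastic half-space:
Δσ_z = 3P/(2πz²) · [1 + (r/z)²]^(−5/2)
r/z = 0/5.6 = 0; [1+(r/z)²]^(−5/2) = 1.
Δσ_z = 3×314/(2π×5.6²) × 1 = 4.7807 × 1 = 4.781 kPa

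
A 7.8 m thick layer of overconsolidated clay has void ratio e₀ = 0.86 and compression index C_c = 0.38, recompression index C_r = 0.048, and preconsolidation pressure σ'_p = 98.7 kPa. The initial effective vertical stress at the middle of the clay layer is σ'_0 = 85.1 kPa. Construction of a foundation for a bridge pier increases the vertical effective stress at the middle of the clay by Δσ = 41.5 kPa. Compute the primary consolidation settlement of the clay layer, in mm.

Final effective stress: σ'_f = 85.1 + 41.5 = 126.6 kPa.
σ'_f = 126.6 > σ'_p = 98.7 kPa, so the stress path crosses the preconsolidation pressure — recompression up to σ'_p, then virgin compression beyond:
S_c = H/(1+e₀)·[C_r·log₁₀(σ'_p/σ'_0) + C_c·log₁₀(σ'_f/σ'_p)]
    = 7.8/1.86 × [0.048×log₁₀(98.7/85.1) + 0.38×log₁₀(126.6/98.7)]
    = 4.1935 × [0.0030906 + 0.041084] = 0.1852 m

S_c ≈ 185 mm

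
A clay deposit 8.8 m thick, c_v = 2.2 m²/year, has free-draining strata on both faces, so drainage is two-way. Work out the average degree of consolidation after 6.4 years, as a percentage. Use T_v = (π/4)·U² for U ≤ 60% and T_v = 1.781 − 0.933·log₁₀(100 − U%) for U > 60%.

Drainage path length: H_d = H/2 = 4.4 m (double drainage).
T_v = c_v·t/H_d² = 2.2×6.4/4.4² = 0.72727.
T_v = 0.72727 corresponds to the U > 60% branch:
U = 1 − 10^((1.781 − T_v)/0.933)/100 = 0.8653

U ≈ 86.5 %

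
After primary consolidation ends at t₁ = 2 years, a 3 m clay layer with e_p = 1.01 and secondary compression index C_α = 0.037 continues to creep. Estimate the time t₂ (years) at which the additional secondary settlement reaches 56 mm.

S_s = C_α·H/(1+e_p)·log₁₀(t₂/t₁) ⇒ log₁₀(t₂/t₁) = S_s·(1+e_p)/(C_α·H).
log₁₀(t₂/t₁) = 0.056 × (1+1.01) / (0.037×3) = 1.014
t₂ = t₁ × 10^1.014 = 2 × 10.33 = 20.66 years

t₂ ≈ 20.7 years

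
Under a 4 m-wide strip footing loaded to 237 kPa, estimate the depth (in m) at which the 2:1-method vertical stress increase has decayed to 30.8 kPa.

z ≈ 26.8 m

2:1 spreading — at depth z the loaded area has grown by z in each plan dimension:
qB/(B+z) = Δσ_z ⇒ z = qB/Δσ_z − B = 237×4/30.8 − 4 = 26.78 m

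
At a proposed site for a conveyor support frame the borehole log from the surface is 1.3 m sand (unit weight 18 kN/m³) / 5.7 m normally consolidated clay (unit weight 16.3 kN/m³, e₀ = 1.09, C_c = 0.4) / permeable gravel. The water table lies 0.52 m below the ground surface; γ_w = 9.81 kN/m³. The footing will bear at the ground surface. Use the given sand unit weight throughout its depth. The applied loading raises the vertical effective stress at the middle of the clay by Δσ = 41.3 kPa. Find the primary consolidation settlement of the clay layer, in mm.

S_c ≈ 375 mm

Mid-depth of clay below the ground surface: z = 1.3 + 5.7/2 = 4.15 m.
Total vertical stress at mid-clay: σ_v = 18×1.3 + 16.3×2.85 = 69.855 kPa.
Pore pressure: u = 9.81×(4.15 − 0.52) = 35.61 kPa.
Initial effective stress: σ'_0 = σ_v − u = 69.855 − 35.61 = 34.245 kPa.
Final effective stress: σ'_f = σ'_0 + Δσ = 34.245 + 41.3 = 75.545 kPa.
Normally consolidated clay, so the full stress increment lies on the virgin compression line:
S_c = C_c·H/(1+e₀)·log₁₀(σ'_f/σ'_0) = 0.4×5.7/(1+1.09)×log₁₀(75.545/34.245)
    = 1.0909 × 0.34361 = 0.3748 m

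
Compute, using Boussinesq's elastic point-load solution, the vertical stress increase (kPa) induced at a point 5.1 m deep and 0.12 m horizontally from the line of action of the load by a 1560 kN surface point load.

Δσ_z ≈ 28.6 kPa

Boussinesq vertical stress below a point load on an elastic half-space:
Δσ_z = 3P/(2πz²) · [1 + (r/z)²]^(−5/2)
r/z = 0.12/5.1 = 0.023529; [1+(r/z)²]^(−5/2) = 0.99862.
Δσ_z = 3×1560/(2π×5.1²) × 0.99862 = 28.637 × 0.99862 = 28.6 kPa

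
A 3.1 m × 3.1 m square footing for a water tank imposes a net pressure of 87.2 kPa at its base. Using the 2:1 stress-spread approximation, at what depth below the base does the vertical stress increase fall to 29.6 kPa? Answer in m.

z ≈ 2.22 m

2:1 spreading — at depth z the loaded area has grown by z in each plan dimension:
qB²/(B+z)² = Δσ_z ⇒ z = B(√(q/Δσ_z) − 1) = 3.1×(√(87.2/29.6) − 1) = 2.221 m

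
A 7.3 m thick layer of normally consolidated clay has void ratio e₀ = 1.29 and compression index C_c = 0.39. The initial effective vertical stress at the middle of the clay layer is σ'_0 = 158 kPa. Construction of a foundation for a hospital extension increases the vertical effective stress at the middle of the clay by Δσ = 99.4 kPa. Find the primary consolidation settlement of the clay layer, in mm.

S_c ≈ 263 mm

Final effective stress: σ'_f = σ'_0 + Δσ = 158 + 99.4 = 257.4 kPa.
Normally consolidated clay, so the full stress increment lies on the virgin compression line:
S_c = C_c·H/(1+e₀)·log₁₀(σ'_f/σ'_0) = 0.39×7.3/(1+1.29)×log₁₀(257.4/158)
    = 1.2432 × 0.21195 = 0.2635 m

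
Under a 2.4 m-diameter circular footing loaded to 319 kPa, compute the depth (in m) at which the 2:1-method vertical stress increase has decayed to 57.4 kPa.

2:1 spreading — at depth z the loaded area has grown by z in each plan dimension:
qD²/(D+z)² = Δσ_z ⇒ z = D(√(q/Δσ_z) − 1) = 2.4×(√(319/57.4) − 1) = 3.258 m

z ≈ 3.26 m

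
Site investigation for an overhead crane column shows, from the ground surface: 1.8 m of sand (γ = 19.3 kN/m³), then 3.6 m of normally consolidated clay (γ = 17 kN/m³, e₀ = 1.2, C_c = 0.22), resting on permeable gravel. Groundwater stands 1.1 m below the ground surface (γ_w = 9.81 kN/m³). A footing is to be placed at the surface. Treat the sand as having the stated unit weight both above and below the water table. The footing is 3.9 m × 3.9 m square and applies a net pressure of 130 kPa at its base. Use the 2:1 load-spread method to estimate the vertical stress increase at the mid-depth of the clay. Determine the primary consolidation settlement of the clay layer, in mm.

S_c ≈ 97.1 mm

Mid-depth of clay below the ground surface: z = 1.8 + 3.6/2 = 3.6 m.
Total vertical stress at mid-clay: σ_v = 19.3×1.8 + 17×1.8 = 65.34 kPa.
Pore pressure: u = 9.81×(3.6 − 1.1) = 24.525 kPa.
Initial effective stress: σ'_0 = σ_v − u = 65.34 − 24.525 = 40.815 kPa.
Stress increase at mid-clay by the 2:1 spreading method:
Δσ = qBL/((B+z)(L+z)) = 130×3.9×3.9/((3.9+3.6)(3.9+3.6)) = 35.152 kPa
Final effective stress: σ'_f = σ'_0 + Δσ = 40.815 + 35.152 = 75.967 kPa.
Normally consolidated clay, so the full stress increment lies on the virgin compression line:
S_c = C_c·H/(1+e₀)·log₁₀(σ'_f/σ'_0) = 0.22×3.6/(1+1.2)×log₁₀(75.967/40.815)
    = 0.36 × 0.26981 = 0.09713 m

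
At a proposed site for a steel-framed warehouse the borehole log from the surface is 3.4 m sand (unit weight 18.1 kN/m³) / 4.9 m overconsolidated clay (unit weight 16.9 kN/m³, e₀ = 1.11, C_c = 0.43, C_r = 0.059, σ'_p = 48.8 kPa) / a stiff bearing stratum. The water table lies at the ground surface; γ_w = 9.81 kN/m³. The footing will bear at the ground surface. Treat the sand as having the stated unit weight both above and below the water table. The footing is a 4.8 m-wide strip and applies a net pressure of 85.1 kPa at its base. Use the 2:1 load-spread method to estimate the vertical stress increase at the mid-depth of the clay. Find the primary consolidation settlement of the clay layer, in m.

Mid-depth of clay below the ground surface: z = 3.4 + 4.9/2 = 5.85 m.
Total vertical stress at mid-clay: σ_v = 18.1×3.4 + 16.9×2.45 = 102.95 kPa.
Pore pressure: u = 9.81×(5.85 − 0) = 57.389 kPa.
Initial effective stress: σ'_0 = σ_v − u = 102.95 − 57.389 = 45.561 kPa.
Stress increase at mid-clay by the 2:1 spreading method:
Δσ = qB/(B+z) = 85.1×4.8/(4.8+5.85) = 38.355 kPa
Final effective stress: σ'_f = 45.561 + 38.355 = 83.916 kPa.
σ'_f = 83.916 > σ'_p = 48.8 kPa, so the stress path crosses the preconsolidation pressure — recompression up to σ'_p, then virgin compression beyond:
S_c = H/(1+e₀)·[C_r·log₁₀(σ'_p/σ'_0) + C_c·log₁₀(σ'_f/σ'_p)]
    = 4.9/2.11 × [0.059×log₁₀(48.8/45.561) + 0.43×log₁₀(83.916/48.8)]
    = 2.3223 × [0.0017598 + 0.10123] = 0.2392 m

S_c ≈ 0.239 m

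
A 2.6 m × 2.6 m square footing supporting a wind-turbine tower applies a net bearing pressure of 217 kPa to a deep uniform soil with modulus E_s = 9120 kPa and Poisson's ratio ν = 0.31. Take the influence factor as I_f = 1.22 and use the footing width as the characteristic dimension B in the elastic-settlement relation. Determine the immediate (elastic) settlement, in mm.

S_e ≈ 68.2 mm

Immediate (elastic) settlement: S_e = q·B·(1−ν²)/E_s · I_f.
S_e = 217 × 2.6 × (1 − 0.31²) / 9120 × 1.22
    = 217 × 2.6 × 0.9039 / 9120 × 1.22
    = 0.06822 m = 68.22 mm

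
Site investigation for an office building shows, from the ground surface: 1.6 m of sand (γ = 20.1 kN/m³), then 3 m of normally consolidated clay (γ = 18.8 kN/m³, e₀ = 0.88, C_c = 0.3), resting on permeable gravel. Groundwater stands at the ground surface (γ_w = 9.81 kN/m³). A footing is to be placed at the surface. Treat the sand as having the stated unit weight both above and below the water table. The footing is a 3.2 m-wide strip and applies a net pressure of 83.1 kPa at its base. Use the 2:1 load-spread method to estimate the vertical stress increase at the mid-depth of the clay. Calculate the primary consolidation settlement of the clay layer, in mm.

Mid-depth of clay below the ground surface: z = 1.6 + 3/2 = 3.1 m.
Total vertical stress at mid-clay: σ_v = 20.1×1.6 + 18.8×1.5 = 60.36 kPa.
Pore pressure: u = 9.81×(3.1 − 0) = 30.411 kPa.
Initial effective stress: σ'_0 = σ_v − u = 60.36 − 30.411 = 29.949 kPa.
Stress increase at mid-clay by the 2:1 spreading method:
Δσ = qB/(B+z) = 83.1×3.2/(3.2+3.1) = 42.21 kPa
Final effective stress: σ'_f = σ'_0 + Δσ = 29.949 + 42.21 = 72.159 kPa.
Normally consolidated clay, so the full stress increment lies on the virgin compression line:
S_c = C_c·H/(1+e₀)·log₁₀(σ'_f/σ'_0) = 0.3×3/(1+0.88)×log₁₀(72.159/29.949)
    = 0.47872 × 0.38191 = 0.1828 m

S_c ≈ 183 mm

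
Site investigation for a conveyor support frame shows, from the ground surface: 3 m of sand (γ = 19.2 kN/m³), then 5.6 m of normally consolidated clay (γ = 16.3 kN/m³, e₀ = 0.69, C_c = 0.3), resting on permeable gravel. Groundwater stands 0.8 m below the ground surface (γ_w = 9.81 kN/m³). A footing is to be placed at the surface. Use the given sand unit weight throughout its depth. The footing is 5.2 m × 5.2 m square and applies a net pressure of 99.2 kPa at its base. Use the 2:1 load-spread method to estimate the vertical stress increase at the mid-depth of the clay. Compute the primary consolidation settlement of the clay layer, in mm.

S_c ≈ 148 mm

Mid-depth of clay below the ground surface: z = 3 + 5.6/2 = 5.8 m.
Total vertical stress at mid-clay: σ_v = 19.2×3 + 16.3×2.8 = 103.24 kPa.
Pore pressure: u = 9.81×(5.8 − 0.8) = 49.05 kPa.
Initial effective stress: σ'_0 = σ_v − u = 103.24 − 49.05 = 54.19 kPa.
Stress increase at mid-clay by the 2:1 spreading method:
Δσ = qBL/((B+z)(L+z)) = 99.2×5.2×5.2/((5.2+5.8)(5.2+5.8)) = 22.168 kPa
Final effective stress: σ'_f = σ'_0 + Δσ = 54.19 + 22.168 = 76.358 kPa.
Normally consolidated clay, so the full stress increment lies on the virgin compression line:
S_c = C_c·H/(1+e₀)·log₁₀(σ'_f/σ'_0) = 0.3×5.6/(1+0.69)×log₁₀(76.358/54.19)
    = 0.99408 × 0.14894 = 0.1481 m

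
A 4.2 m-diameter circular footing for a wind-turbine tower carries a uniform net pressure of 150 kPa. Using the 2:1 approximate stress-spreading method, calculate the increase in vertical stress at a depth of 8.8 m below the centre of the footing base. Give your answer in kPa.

Δσ_z ≈ 15.7 kPa

By the 2:1 method the load spreads at 1 horizontal : 2 vertical, so at depth z the loaded area has grown by z in each plan dimension:
Δσ ≈ qD²/(D+z)² = 150×4.2²/(4.2+8.8)² = 15.657 kPa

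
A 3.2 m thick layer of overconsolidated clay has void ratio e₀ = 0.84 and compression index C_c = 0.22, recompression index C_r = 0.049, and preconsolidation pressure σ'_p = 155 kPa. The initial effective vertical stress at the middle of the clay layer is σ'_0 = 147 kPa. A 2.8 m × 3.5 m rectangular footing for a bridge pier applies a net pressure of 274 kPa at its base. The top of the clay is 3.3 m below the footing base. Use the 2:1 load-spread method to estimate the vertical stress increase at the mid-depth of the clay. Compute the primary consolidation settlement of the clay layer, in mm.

Mid-depth of clay below the footing base: z = 3.3 + 3.2/2 = 4.9 m.
Stress increase at mid-clay by the 2:1 spreading method:
Δσ = qBL/((B+z)(L+z)) = 274×2.8×3.5/((2.8+4.9)(3.5+4.9)) = 41.515 kPa
Final effective stress: σ'_f = 147 + 41.515 = 188.51 kPa.
σ'_f = 188.51 > σ'_p = 155 kPa, so the stress path crosses the preconsolidation pressure — recompression up to σ'_p, then virgin compression beyond:
S_c = H/(1+e₀)·[C_r·log₁₀(σ'_p/σ'_0) + C_c·log₁₀(σ'_f/σ'_p)]
    = 3.2/1.84 × [0.049×log₁₀(155/147) + 0.22×log₁₀(188.51/155)]
    = 1.7391 × [0.0011277 + 0.018701] = 0.03448 m

S_c ≈ 34.5 mm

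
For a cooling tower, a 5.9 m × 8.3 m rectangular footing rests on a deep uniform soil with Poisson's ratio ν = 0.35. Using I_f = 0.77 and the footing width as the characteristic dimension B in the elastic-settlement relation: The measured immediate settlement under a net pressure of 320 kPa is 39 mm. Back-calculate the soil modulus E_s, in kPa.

E_s ≈ 32700 kPa

S_e = q·B·(1−ν²)/E_s · I_f  ⇒  E_s = q·B·(1−ν²)·I_f / S_e.
E_s = 320 × 5.9 × 0.8775 × 0.77 / 0.039 = 32710 kPa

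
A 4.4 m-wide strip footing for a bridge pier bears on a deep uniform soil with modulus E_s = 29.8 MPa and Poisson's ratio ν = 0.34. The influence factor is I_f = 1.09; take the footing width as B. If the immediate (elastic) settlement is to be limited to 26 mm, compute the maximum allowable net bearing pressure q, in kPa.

E_s = 29.8 MPa = 29800 kPa.
S_e = q·B·(1−ν²)/E_s · I_f  ⇒  q = S_e·E_s / (B·(1−ν²)·I_f).
q = 0.026 × 29800 / (4.4 × 0.8844 × 1.09) = 182.7 kPa

q ≈ 183 kPa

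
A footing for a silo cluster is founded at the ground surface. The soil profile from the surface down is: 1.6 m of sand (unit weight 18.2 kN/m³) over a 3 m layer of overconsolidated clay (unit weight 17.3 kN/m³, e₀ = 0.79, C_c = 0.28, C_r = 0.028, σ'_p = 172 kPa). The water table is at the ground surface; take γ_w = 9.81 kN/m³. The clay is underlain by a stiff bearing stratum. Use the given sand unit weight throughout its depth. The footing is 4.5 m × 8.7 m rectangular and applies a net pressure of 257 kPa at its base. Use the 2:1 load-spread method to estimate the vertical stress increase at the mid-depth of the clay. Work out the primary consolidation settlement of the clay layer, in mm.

S_c ≈ 34.9 mm

Mid-depth of clay below the ground surface: z = 1.6 + 3/2 = 3.1 m.
Total vertical stress at mid-clay: σ_v = 18.2×1.6 + 17.3×1.5 = 55.07 kPa.
Pore pressure: u = 9.81×(3.1 − 0) = 30.411 kPa.
Initial effective stress: σ'_0 = σ_v − u = 55.07 − 30.411 = 24.659 kPa.
Stress increase at mid-clay by the 2:1 spreading method:
Δσ = qBL/((B+z)(L+z)) = 257×4.5×8.7/((4.5+3.1)(8.7+3.1)) = 112.19 kPa
Final effective stress: σ'_f = 24.659 + 112.19 = 136.85 kPa.
σ'_f = 136.85 ≤ σ'_p = 172 kPa, so the clay remains overconsolidated and only the recompression index applies:
S_c = C_r·H/(1+e₀)·log₁₀(σ'_f/σ'_0) = 0.028×3/1.79×log₁₀(136.85/24.659)
    = 0.046928 × 0.74427 = 0.03493 m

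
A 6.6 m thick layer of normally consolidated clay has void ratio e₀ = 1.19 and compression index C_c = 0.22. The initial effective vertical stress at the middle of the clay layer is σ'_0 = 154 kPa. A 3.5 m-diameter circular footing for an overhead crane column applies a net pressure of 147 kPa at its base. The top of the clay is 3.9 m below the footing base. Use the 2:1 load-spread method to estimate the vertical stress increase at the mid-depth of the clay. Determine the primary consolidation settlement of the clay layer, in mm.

Mid-depth of clay below the footing base: z = 3.9 + 6.6/2 = 7.2 m.
Stress increase at mid-clay by the 2:1 spreading method:
Δσ ≈ qD²/(D+z)² = 147×3.5²/(3.5+7.2)² = 15.728 kPa
Final effective stress: σ'_f = σ'_0 + Δσ = 154 + 15.728 = 169.73 kPa.
Normally consolidated clay, so the full stress increment lies on the virgin compression line:
S_c = C_c·H/(1+e₀)·log₁₀(σ'_f/σ'_0) = 0.22×6.6/(1+1.19)×log₁₀(169.73/154)
    = 0.66301 × 0.042238 = 0.028 m

S_c ≈ 28 mm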